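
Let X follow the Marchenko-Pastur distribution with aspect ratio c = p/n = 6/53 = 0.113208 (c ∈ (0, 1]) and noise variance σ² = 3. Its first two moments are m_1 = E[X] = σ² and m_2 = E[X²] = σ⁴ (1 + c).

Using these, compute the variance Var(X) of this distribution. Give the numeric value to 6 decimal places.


m_1 = E[X] = σ² = 3, so m_1² = 9.
m_2 = E[X²] = σ⁴ (1 + c) = 9 · (1 + 0.113208) = 9 · 1.113208 = 10.018868.
(Note m_2 − m_1² simplifies to c · σ⁴ = 0.113208 · 9.)

Var(X) = m_2 − m_1² = 10.018868 − 9 = 1.018868.


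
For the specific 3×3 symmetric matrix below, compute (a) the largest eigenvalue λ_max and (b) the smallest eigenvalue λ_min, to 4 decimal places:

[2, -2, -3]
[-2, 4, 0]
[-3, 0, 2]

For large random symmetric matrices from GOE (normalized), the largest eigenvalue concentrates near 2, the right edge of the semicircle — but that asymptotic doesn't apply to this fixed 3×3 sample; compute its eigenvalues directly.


Since M is real symmetric, all three eigenvalues are real; they are the roots of det(λI − M) = λ³ − (tr M) λ² + s λ − det M, where s is the sum of the principal 2×2 minors.
tr M = 2 + 4 + 2 = 8.
s = (2·4 − (-2)²) + (2·2 − (-3)²) + (4·2 − 0²) = 4 + (-5) + 8 = 7.
det M (expand along row 1) = 2·8 − (-2)·(-4) + (-3)·12 = -28.
Characteristic polynomial: λ³ − 8λ² + 7λ + 28 = 0.
Substitute λ = y + (tr M)/3 = y + 2.666667 to remove the quadratic term: y³ + p·y + q = 0 with p = s − (tr M)²/3 = -14.333333 and q = −2(tr M)³/27 + (tr M)·s/3 − det M = 8.740741.
Three real roots ⇒ use the trigonometric (Viète) form: r = 2√(−p/3) = 4.371626, φ = arccos(3q/(p·r)) = arccos(-0.418484) = 2.002572 rad.
y_k = r·cos(φ/3 − 2πk/3) for k = 0, 1, 2 gives y = 3.433286, 0.627018, -4.060303.
λ_k = y_k + 2.666667 gives λ = 6.1000, 3.2937, -1.3936 (check: the sum is 8.0000 = tr M).

Hence λ_max = 6.1000 and λ_min = -1.3936.


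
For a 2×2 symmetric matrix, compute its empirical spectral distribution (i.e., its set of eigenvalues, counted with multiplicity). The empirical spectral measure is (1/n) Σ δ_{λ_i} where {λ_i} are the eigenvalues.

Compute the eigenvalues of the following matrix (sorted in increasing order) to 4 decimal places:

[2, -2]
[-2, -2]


Since M is real symmetric, both eigenvalues are real; they are the roots of det(λI − M) = λ² − (tr M) λ + det M.
tr M = 2 + (-2) = 0.
det M = 2·(-2) − (-2)² = -4 − 4 = -8.
Characteristic polynomial: λ² − 8 = 0.
Discriminant Δ = (tr M)² − 4·det M = 0 − (-32) = 32; √Δ = 5.656854.
λ = (tr M ± √Δ)/2 = (0 ± 5.656854)/2, giving (tr M − √Δ)/2 = -2.8284 and (tr M + √Δ)/2 = 2.8284.

Eigenvalues sorted in increasing order: [-2.8284, 2.8284].


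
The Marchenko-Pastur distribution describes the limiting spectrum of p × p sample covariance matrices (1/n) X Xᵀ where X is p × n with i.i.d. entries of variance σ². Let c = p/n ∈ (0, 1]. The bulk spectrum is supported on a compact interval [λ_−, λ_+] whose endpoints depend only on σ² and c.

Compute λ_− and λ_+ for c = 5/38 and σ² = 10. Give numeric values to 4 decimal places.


c = 5/38 = 0.131579; √c = 0.362738.
λ_− = σ² (1 − √c)² = 10 · (1 − 0.362738)² = 10 · (0.637262)² = 4.061027.
λ_+ = σ² (1 + √c)² = 10 · (1 + 0.362738)² = 10 · (1.362738)² = 18.570552.

Rounded to 4 decimal places: λ_− ≈ 4.0610, λ_+ ≈ 18.5706.


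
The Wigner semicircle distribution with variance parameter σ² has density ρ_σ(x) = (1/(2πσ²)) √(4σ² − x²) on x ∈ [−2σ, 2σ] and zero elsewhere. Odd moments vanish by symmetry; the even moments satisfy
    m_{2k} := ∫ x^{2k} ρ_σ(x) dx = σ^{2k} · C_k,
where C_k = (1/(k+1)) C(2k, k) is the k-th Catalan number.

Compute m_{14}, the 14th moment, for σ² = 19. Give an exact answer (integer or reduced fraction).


By the scaled semicircle moment identity, m_{2k} = σ^{2k} · C_k with k = 7.
C_7 = (1/(k+1)) · C(2k, k) = (1/8) · C(14, 7) = (1/8) · 3432 = 429.
σ^{2k} = (σ²)^k = (19)^7 = 893871739.

Therefore m_{14} = σ^{14} · C_7 = 893871739 · 429 = 383470976031.


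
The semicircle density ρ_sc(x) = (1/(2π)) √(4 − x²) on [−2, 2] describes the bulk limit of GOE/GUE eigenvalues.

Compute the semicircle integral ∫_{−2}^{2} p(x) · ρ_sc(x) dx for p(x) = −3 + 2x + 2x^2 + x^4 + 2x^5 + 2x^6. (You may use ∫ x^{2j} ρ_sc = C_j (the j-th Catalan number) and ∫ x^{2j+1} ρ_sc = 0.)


Write p(x) = Σ a_i x^i, split into monomials and integrate each against ρ_sc separately.
Using ∫ x^{2j} ρ_sc = C_j = (1/(j+1)) C(2j, j) (Catalan numbers) and ∫ x^{2j+1} ρ_sc = 0 (odd monomials vanish by symmetry):
  i = 0 (even): a_0 · C_{0} = -3 · 1 = -3
  i = 1 (odd): ∫ x^1 ρ_sc = 0 (vanishes)
  i = 2 (even): a_2 · C_{1} = 2 · 1 = 2
  i = 4 (even): a_4 · C_{2} = 1 · 2 = 2
  i = 5 (odd): ∫ x^5 ρ_sc = 0 (vanishes)
  i = 6 (even): a_6 · C_{3} = 2 · 5 = 10

Summing the contributions: ∫_{−2}^{2} p(x) ρ_sc(x) dx = (-3) + 2 + 2 + 10 = 11.


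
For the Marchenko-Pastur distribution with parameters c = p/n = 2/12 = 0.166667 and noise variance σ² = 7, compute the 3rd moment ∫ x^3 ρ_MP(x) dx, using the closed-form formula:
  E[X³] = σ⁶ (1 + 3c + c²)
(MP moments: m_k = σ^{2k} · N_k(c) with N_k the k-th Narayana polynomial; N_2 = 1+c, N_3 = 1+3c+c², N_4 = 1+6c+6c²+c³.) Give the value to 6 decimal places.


E[X³] = σ⁶ (1 + 3c + c²) (third MP moment). With σ² = 7 (so σ⁶ = 343) and c = 2/12 = 0.166667: E[X³] = 343 · (1 + 3·0.166667 + (0.166667)²) = 343 · 1.527778.

So E[X^3] = 524.027778.


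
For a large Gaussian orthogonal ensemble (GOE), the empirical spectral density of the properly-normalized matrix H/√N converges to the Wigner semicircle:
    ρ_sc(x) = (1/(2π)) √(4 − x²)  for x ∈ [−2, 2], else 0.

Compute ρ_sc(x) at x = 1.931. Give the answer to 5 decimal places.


ρ_sc(x) = (1/(2π)) √(4 − x²). With x = 1.931:
  4 − x² = 4 − (1.931)² = 4 − 3.728761 = 0.271239.
  √(4 − x²) = 0.520806.
  1/(2π) = 0.159155.
  ρ_sc(1.931) = 0.159155 · 0.520806 = 0.082889.

Rounded to 5 decimal places: ρ_sc(1.931) ≈ 0.08289.


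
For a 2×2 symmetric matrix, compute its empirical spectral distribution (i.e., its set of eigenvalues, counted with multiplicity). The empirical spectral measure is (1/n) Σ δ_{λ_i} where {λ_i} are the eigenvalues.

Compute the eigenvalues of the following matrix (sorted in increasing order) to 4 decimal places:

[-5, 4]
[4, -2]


Since M is real symmetric, both eigenvalues are real; they are the roots of det(λI − M) = λ² − (tr M) λ + det M.
tr M = -5 + (-2) = -7.
det M = (-5)·(-2) − 4² = 10 − 16 = -6.
Characteristic polynomial: λ² + 7λ − 6 = 0.
Discriminant Δ = (tr M)² − 4·det M = 49 − (-24) = 73; √Δ = 8.544004.
λ = (tr M ± √Δ)/2 = (-7 ± 8.544004)/2, giving (tr M − √Δ)/2 = -7.7720 and (tr M + √Δ)/2 = 0.7720.

Eigenvalues sorted in increasing order: [-7.7720, 0.7720].


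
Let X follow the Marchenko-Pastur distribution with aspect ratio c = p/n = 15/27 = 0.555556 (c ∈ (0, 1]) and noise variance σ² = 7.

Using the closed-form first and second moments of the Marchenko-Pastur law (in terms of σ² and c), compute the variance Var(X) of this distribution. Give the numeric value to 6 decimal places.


Recall the MP moments m_1 = E[X] = σ² and m_2 = E[X²] = σ⁴ (1 + c).
m_1 = E[X] = σ² = 7, so m_1² = 49.
m_2 = E[X²] = σ⁴ (1 + c) = 49 · (1 + 0.555556) = 49 · 1.555556 = 76.222222.
(Note m_2 − m_1² simplifies to c · σ⁴ = 0.555556 · 49.)

Var(X) = m_2 − m_1² = 76.222222 − 49 = 27.222222.


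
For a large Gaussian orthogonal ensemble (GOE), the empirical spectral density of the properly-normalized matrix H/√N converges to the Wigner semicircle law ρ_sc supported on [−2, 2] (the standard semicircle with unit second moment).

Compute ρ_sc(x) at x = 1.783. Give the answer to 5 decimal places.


ρ_sc(x) = (1/(2π)) √(4 − x²). With x = 1.783:
  4 − x² = 4 − (1.783)² = 4 − 3.179089 = 0.820911.
  √(4 − x²) = 0.906041.
  1/(2π) = 0.159155.
  ρ_sc(1.783) = 0.159155 · 0.906041 = 0.144201.

Rounded to 5 decimal places: ρ_sc(1.783) ≈ 0.14420.


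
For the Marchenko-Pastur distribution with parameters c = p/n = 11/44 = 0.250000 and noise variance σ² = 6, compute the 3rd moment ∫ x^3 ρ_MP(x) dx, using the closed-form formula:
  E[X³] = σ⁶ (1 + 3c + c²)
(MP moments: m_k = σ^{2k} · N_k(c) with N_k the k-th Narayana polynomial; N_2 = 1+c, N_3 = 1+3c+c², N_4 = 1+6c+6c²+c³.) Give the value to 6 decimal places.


E[X³] = σ⁶ (1 + 3c + c²) (third MP moment). With σ² = 6 (so σ⁶ = 216) and c = 11/44 = 0.250000: E[X³] = 216 · (1 + 3·0.250000 + (0.250000)²) = 216 · 1.812500.

So E[X^3] = 391.500000.


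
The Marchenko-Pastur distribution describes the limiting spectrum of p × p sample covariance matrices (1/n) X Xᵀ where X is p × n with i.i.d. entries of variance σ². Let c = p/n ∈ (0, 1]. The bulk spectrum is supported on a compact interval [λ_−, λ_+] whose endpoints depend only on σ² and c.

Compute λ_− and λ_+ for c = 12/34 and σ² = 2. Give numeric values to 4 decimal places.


c = 12/34 = 0.352941; √c = 0.594089.
λ_− = σ² (1 − √c)² = 2 · (1 − 0.594089)² = 2 · (0.405911)² = 0.329528.
λ_+ = σ² (1 + √c)² = 2 · (1 + 0.594089)² = 2 · (1.594089)² = 5.082236.

Rounded to 4 decimal places: λ_− ≈ 0.3295, λ_+ ≈ 5.0822.


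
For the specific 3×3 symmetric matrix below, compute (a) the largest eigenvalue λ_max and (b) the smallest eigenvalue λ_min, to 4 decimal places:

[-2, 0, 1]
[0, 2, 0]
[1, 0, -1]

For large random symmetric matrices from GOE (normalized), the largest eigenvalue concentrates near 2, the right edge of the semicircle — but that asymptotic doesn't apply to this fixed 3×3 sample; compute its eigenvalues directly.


Since M is real symmetric, all three eigenvalues are real; they are the roots of det(λI − M) = λ³ − (tr M) λ² + s λ − det M, where s is the sum of the principal 2×2 minors.
tr M = -2 + 2 + (-1) = -1.
s = ((-2)·2 − 0²) + ((-2)·(-1) − 1²) + (2·(-1) − 0²) = -4 + 1 + (-2) = -5.
det M (expand along row 1) = (-2)·(-2) − 0·0 + 1·(-2) = 2.
Characteristic polynomial: λ³ + λ² − 5λ − 2 = 0.
Substitute λ = y + (tr M)/3 = y − 0.333333 to remove the quadratic term: y³ + p·y + q = 0 with p = s − (tr M)²/3 = -5.333333 and q = −2(tr M)³/27 + (tr M)·s/3 − det M = -0.259259.
Three real roots ⇒ use the trigonometric (Viète) form: r = 2√(−p/3) = 2.666667, φ = arccos(3q/(p·r)) = arccos(0.054687) = 1.516082 rad.
y_k = r·cos(φ/3 − 2πk/3) for k = 0, 1, 2 gives y = 2.333333, -0.048633, -2.284701.
λ_k = y_k − 0.333333 gives λ = 2.0000, -0.3820, -2.6180 (check: the sum is -1.0000 = tr M).

Hence λ_max = 2.0000 and λ_min = -2.6180.


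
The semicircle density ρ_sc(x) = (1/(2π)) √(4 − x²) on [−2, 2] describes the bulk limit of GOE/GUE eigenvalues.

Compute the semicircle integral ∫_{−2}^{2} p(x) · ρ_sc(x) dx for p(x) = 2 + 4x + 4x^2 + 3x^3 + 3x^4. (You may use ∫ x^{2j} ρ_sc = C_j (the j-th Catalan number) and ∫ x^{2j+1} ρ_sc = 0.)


Write p(x) = Σ a_i x^i, split into monomials and integrate each against ρ_sc separately.
Using ∫ x^{2j} ρ_sc = C_j = (1/(j+1)) C(2j, j) (Catalan numbers) and ∫ x^{2j+1} ρ_sc = 0 (odd monomials vanish by symmetry):
  i = 0 (even): a_0 · C_{0} = 2 · 1 = 2
  i = 1 (odd): ∫ x^1 ρ_sc = 0 (vanishes)
  i = 2 (even): a_2 · C_{1} = 4 · 1 = 4
  i = 3 (odd): ∫ x^3 ρ_sc = 0 (vanishes)
  i = 4 (even): a_4 · C_{2} = 3 · 2 = 6

Summing the contributions: ∫_{−2}^{2} p(x) ρ_sc(x) dx = 2 + 4 + 6 = 12.


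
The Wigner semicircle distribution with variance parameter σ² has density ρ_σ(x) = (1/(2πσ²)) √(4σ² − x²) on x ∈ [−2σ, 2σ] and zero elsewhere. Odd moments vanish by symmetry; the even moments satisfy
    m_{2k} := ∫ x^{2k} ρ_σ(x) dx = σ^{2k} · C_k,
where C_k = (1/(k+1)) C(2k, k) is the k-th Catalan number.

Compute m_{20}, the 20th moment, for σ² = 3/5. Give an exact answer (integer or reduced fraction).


By the scaled semicircle moment identity, m_{2k} = σ^{2k} · C_k with k = 10.
C_10 = (1/(k+1)) · C(2k, k) = (1/11) · C(20, 10) = (1/11) · 184756 = 16796.
σ^{2k} = (σ²)^k = (3/5)^10 = 59049/9765625.

Therefore m_{20} = σ^{20} · C_10 = (59049/9765625) · 16796 = 991787004/9765625.


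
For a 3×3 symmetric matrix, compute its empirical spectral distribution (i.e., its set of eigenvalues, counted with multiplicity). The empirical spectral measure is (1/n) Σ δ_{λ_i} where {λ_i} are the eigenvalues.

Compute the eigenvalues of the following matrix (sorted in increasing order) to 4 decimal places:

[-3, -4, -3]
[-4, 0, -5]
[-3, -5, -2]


Since M is real symmetric, all three eigenvalues are real; they are the roots of det(λI − M) = λ³ − (tr M) λ² + s λ − det M, where s is the sum of the principal 2×2 minors.
tr M = -3 + 0 + (-2) = -5.
s = ((-3)·0 − (-4)²) + ((-3)·(-2) − (-3)²) + (0·(-2) − (-5)²) = -16 + (-3) + (-25) = -44.
det M (expand along row 1) = (-3)·(-25) − (-4)·(-7) + (-3)·20 = -13.
Characteristic polynomial: λ³ + 5λ² − 44λ + 13 = 0.
Substitute λ = y + (tr M)/3 = y − 1.666667 to remove the quadratic term: y³ + p·y + q = 0 with p = s − (tr M)²/3 = -52.333333 and q = −2(tr M)³/27 + (tr M)·s/3 − det M = 95.592593.
Three real roots ⇒ use the trigonometric (Viète) form: r = 2√(−p/3) = 8.353309, φ = arccos(3q/(p·r)) = arccos(-0.656007) = 2.286312 rad.
y_k = r·cos(φ/3 − 2πk/3) for k = 0, 1, 2 gives y = 6.042657, 1.973474, -8.016131.
λ_k = y_k − 1.666667 gives λ = 4.3760, 0.3068, -9.6828 (check: the sum is -5.0000 = tr M).

Eigenvalues sorted in increasing order: [-9.6828, 0.3068, 4.3760].


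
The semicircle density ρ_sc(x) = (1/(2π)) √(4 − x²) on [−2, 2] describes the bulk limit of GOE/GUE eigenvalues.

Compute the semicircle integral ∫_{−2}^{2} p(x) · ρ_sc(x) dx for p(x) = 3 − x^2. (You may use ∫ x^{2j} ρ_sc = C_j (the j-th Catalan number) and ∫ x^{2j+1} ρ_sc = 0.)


Write p(x) = Σ a_i x^i, split into monomials and integrate each against ρ_sc separately.
Using ∫ x^{2j} ρ_sc = C_j = (1/(j+1)) C(2j, j) (Catalan numbers) and ∫ x^{2j+1} ρ_sc = 0 (odd monomials vanish by symmetry):
  i = 0 (even): a_0 · C_{0} = 3 · 1 = 3
  i = 2 (even): a_2 · C_{1} = -1 · 1 = -1

Summing the contributions: ∫_{−2}^{2} p(x) ρ_sc(x) dx = 3 + (-1) = 2.


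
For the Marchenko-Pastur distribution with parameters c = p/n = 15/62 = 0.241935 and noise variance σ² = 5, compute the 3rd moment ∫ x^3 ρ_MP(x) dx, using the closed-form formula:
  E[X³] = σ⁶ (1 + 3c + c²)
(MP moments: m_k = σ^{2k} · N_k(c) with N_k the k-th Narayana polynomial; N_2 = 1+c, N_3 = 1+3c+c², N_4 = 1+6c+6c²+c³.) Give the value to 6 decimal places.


E[X³] = σ⁶ (1 + 3c + c²) (third MP moment). With σ² = 5 (so σ⁶ = 125) and c = 15/62 = 0.241935: E[X³] = 125 · (1 + 3·0.241935 + (0.241935)²) = 125 · 1.784339.

So E[X^3] = 223.042404.


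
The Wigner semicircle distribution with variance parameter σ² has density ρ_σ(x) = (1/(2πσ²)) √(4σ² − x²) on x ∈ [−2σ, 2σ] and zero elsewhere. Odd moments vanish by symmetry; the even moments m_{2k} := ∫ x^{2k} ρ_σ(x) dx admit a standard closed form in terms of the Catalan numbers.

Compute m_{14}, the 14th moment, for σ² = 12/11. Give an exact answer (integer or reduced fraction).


By the scaled semicircle moment identity, m_{2k} = σ^{2k} · C_k with k = 7.
C_7 = (1/(k+1)) · C(2k, k) = (1/8) · C(14, 7) = (1/8) · 3432 = 429.
σ^{2k} = (σ²)^k = (12/11)^7 = 35831808/19487171.

Therefore m_{14} = σ^{14} · C_7 = (35831808/19487171) · 429 = 1397440512/1771561.


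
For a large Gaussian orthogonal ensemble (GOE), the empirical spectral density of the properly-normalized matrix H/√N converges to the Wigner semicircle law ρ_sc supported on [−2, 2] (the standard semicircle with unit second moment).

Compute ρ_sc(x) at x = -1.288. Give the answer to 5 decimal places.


ρ_sc(x) = (1/(2π)) √(4 − x²). With x = -1.288:
  4 − x² = 4 − (-1.288)² = 4 − 1.658944 = 2.341056.
  √(4 − x²) = 1.530051.
  1/(2π) = 0.159155.
  ρ_sc(-1.288) = 0.159155 · 1.530051 = 0.243515.

Rounded to 5 decimal places: ρ_sc(-1.288) ≈ 0.24352.


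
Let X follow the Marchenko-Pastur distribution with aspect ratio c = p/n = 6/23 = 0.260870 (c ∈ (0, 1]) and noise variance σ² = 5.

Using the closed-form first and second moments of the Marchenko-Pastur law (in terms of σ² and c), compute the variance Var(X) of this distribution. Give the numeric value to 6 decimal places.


Recall the MP moments m_1 = E[X] = σ² and m_2 = E[X²] = σ⁴ (1 + c).
m_1 = E[X] = σ² = 5, so m_1² = 25.
m_2 = E[X²] = σ⁴ (1 + c) = 25 · (1 + 0.260870) = 25 · 1.260870 = 31.521739.
(Note m_2 − m_1² simplifies to c · σ⁴ = 0.260870 · 25.)

Var(X) = m_2 − m_1² = 31.521739 − 25 = 6.521739.


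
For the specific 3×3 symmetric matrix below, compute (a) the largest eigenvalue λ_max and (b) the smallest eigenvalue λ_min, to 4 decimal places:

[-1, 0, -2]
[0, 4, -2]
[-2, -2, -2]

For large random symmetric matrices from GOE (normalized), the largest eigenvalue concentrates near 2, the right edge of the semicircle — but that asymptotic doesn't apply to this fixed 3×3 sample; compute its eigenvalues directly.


Since M is real symmetric, all three eigenvalues are real; they are the roots of det(λI − M) = λ³ − (tr M) λ² + s λ − det M, where s is the sum of the principal 2×2 minors.
tr M = -1 + 4 + (-2) = 1.
s = ((-1)·4 − 0²) + ((-1)·(-2) − (-2)²) + (4·(-2) − (-2)²) = -4 + (-2) + (-12) = -18.
det M (expand along row 1) = (-1)·(-12) − 0·(-4) + (-2)·8 = -4.
Characteristic polynomial: λ³ − λ² − 18λ + 4 = 0.
Substitute λ = y + (tr M)/3 = y + 0.333333 to remove the quadratic term: y³ + p·y + q = 0 with p = s − (tr M)²/3 = -18.333333 and q = −2(tr M)³/27 + (tr M)·s/3 − det M = -2.074074.
Three real roots ⇒ use the trigonometric (Viète) form: r = 2√(−p/3) = 4.944132, φ = arccos(3q/(p·r)) = arccos(0.068646) = 1.502096 rad.
y_k = r·cos(φ/3 − 2πk/3) for k = 0, 1, 2 gives y = 4.337227, -0.113210, -4.224016.
λ_k = y_k + 0.333333 gives λ = 4.6706, 0.2201, -3.8907 (check: the sum is 1.0000 = tr M).

Hence λ_max = 4.6706 and λ_min = -3.8907.


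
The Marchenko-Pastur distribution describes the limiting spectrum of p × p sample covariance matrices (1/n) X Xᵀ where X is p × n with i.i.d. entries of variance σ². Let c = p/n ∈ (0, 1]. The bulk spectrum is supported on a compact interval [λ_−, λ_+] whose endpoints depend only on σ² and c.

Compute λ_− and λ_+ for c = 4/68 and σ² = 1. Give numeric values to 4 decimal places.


c = 4/68 = 0.058824; √c = 0.242536.
λ_− = σ² (1 − √c)² = 1 · (1 − 0.242536)² = 1 · (0.757464)² = 0.573752.
λ_+ = σ² (1 + √c)² = 1 · (1 + 0.242536)² = 1 · (1.242536)² = 1.543895.

Rounded to 4 decimal places: λ_− ≈ 0.5738, λ_+ ≈ 1.5439.


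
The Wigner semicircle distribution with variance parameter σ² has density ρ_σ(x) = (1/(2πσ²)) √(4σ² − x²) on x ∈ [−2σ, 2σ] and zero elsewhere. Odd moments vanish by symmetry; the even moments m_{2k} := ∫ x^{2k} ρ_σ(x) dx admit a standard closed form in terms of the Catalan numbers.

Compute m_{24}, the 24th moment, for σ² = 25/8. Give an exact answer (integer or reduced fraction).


By the scaled semicircle moment identity, m_{2k} = σ^{2k} · C_k with k = 12.
C_12 = (1/(k+1)) · C(2k, k) = (1/13) · C(24, 12) = (1/13) · 2704156 = 208012.
σ^{2k} = (σ²)^k = (25/8)^12 = 59604644775390625/68719476736.

Therefore m_{24} = σ^{24} · C_12 = (59604644775390625/68719476736) · 208012 = 3099620342254638671875/17179869184.


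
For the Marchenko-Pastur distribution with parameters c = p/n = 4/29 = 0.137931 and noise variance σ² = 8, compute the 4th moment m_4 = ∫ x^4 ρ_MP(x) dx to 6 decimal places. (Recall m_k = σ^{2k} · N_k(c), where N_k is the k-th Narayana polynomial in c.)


E[X⁴] = σ⁸ (1 + 6c + 6c² + c³) (fourth MP moment). With σ² = 8 (so σ⁸ = 4096) and c = 4/29 = 0.137931: E[X⁴] = 4096 · (1 + 6·0.137931 + 6·(0.137931)² + (0.137931)³) = 4096 · 1.944360.

So E[X^4] = 7964.099225.


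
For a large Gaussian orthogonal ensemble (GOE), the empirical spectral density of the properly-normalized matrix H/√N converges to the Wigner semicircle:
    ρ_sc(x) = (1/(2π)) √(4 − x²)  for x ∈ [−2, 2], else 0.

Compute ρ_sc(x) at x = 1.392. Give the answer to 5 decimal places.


ρ_sc(x) = (1/(2π)) √(4 − x²). With x = 1.392:
  4 − x² = 4 − (1.392)² = 4 − 1.937664 = 2.062336.
  √(4 − x²) = 1.436084.
  1/(2π) = 0.159155.
  ρ_sc(1.392) = 0.159155 · 1.436084 = 0.228560.

Rounded to 5 decimal places: ρ_sc(1.392) ≈ 0.22856.


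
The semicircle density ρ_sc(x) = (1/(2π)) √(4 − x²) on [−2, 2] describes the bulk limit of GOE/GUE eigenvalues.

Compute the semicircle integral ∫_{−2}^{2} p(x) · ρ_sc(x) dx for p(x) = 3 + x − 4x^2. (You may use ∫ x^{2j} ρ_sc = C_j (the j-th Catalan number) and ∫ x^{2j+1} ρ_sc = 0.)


Write p(x) = Σ a_i x^i, split into monomials and integrate each against ρ_sc separately.
Using ∫ x^{2j} ρ_sc = C_j = (1/(j+1)) C(2j, j) (Catalan numbers) and ∫ x^{2j+1} ρ_sc = 0 (odd monomials vanish by symmetry):
  i = 0 (even): a_0 · C_{0} = 3 · 1 = 3
  i = 1 (odd): ∫ x^1 ρ_sc = 0 (vanishes)
  i = 2 (even): a_2 · C_{1} = -4 · 1 = -4

Summing the contributions: ∫_{−2}^{2} p(x) ρ_sc(x) dx = 3 + (-4) = -1.


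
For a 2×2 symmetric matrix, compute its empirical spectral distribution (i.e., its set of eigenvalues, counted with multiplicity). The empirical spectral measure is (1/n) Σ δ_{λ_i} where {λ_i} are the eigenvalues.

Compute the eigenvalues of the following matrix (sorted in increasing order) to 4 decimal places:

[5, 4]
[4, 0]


Since M is real symmetric, both eigenvalues are real; they are the roots of det(λI − M) = λ² − (tr M) λ + det M.
tr M = 5 + 0 = 5.
det M = 5·0 − 4² = 0 − 16 = -16.
Characteristic polynomial: λ² − 5λ − 16 = 0.
Discriminant Δ = (tr M)² − 4·det M = 25 − (-64) = 89; √Δ = 9.433981.
λ = (tr M ± √Δ)/2 = (5 ± 9.433981)/2, giving (tr M − √Δ)/2 = -2.2170 and (tr M + √Δ)/2 = 7.2170.

Eigenvalues sorted in increasing order: [-2.2170, 7.2170].


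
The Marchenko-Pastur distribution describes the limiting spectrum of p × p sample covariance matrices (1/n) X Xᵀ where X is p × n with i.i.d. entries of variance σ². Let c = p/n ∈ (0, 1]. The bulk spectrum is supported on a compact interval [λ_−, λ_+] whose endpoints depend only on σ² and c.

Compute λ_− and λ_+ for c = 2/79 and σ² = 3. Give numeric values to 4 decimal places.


c = 2/79 = 0.025316; √c = 0.159111.
λ_− = σ² (1 − √c)² = 3 · (1 − 0.159111)² = 3 · (0.840889)² = 2.121281.
λ_+ = σ² (1 + √c)² = 3 · (1 + 0.159111)² = 3 · (1.159111)² = 4.030618.

Rounded to 4 decimal places: λ_− ≈ 2.1213, λ_+ ≈ 4.0306.


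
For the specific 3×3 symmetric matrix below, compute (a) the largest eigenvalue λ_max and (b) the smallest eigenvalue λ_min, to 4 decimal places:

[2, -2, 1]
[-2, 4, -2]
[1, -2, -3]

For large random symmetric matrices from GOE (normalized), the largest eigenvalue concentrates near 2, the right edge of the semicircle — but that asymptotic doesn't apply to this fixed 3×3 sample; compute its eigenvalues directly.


Since M is real symmetric, all three eigenvalues are real; they are the roots of det(λI − M) = λ³ − (tr M) λ² + s λ − det M, where s is the sum of the principal 2×2 minors.
tr M = 2 + 4 + (-3) = 3.
s = (2·4 − (-2)²) + (2·(-3) − 1²) + (4·(-3) − (-2)²) = 4 + (-7) + (-16) = -19.
det M (expand along row 1) = 2·(-16) − (-2)·8 + 1·0 = -16.
Characteristic polynomial: λ³ − 3λ² − 19λ + 16 = 0.
Substitute λ = y + (tr M)/3 = y + 1.000000 to remove the quadratic term: y³ + p·y + q = 0 with p = s − (tr M)²/3 = -22.000000 and q = −2(tr M)³/27 + (tr M)·s/3 − det M = -5.000000.
Three real roots ⇒ use the trigonometric (Viète) form: r = 2√(−p/3) = 5.416026, φ = arccos(3q/(p·r)) = arccos(0.125889) = 1.444572 rad.
y_k = r·cos(φ/3 − 2πk/3) for k = 0, 1, 2 gives y = 4.800170, -0.227810, -4.572360.
λ_k = y_k + 1.000000 gives λ = 5.8002, 0.7722, -3.5724 (check: the sum is 3.0000 = tr M).

Hence λ_max = 5.8002 and λ_min = -3.5724.


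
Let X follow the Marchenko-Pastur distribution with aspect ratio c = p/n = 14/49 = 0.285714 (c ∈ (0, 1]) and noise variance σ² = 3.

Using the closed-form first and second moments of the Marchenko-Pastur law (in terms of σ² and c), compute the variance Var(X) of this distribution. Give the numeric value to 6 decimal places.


Recall the MP moments m_1 = E[X] = σ² and m_2 = E[X²] = σ⁴ (1 + c).
m_1 = E[X] = σ² = 3, so m_1² = 9.
m_2 = E[X²] = σ⁴ (1 + c) = 9 · (1 + 0.285714) = 9 · 1.285714 = 11.571429.
(Note m_2 − m_1² simplifies to c · σ⁴ = 0.285714 · 9.)

Var(X) = m_2 − m_1² = 11.571429 − 9 = 2.571429.


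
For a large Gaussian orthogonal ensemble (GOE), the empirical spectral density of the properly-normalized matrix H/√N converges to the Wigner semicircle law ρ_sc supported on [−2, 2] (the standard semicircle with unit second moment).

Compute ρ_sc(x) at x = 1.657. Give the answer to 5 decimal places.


ρ_sc(x) = (1/(2π)) √(4 − x²). With x = 1.657:
  4 − x² = 4 − (1.657)² = 4 − 2.745649 = 1.254351.
  √(4 − x²) = 1.119978.
  1/(2π) = 0.159155.
  ρ_sc(1.657) = 0.159155 · 1.119978 = 0.178250.

Rounded to 5 decimal places: ρ_sc(1.657) ≈ 0.17825.


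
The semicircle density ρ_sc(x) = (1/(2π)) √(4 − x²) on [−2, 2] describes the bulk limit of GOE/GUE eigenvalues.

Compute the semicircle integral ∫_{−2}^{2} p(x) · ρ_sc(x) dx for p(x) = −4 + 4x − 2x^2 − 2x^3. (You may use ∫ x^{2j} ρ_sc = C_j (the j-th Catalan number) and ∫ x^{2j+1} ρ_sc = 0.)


Write p(x) = Σ a_i x^i, split into monomials and integrate each against ρ_sc separately.
Using ∫ x^{2j} ρ_sc = C_j = (1/(j+1)) C(2j, j) (Catalan numbers) and ∫ x^{2j+1} ρ_sc = 0 (odd monomials vanish by symmetry):
  i = 0 (even): a_0 · C_{0} = -4 · 1 = -4
  i = 1 (odd): ∫ x^1 ρ_sc = 0 (vanishes)
  i = 2 (even): a_2 · C_{1} = -2 · 1 = -2
  i = 3 (odd): ∫ x^3 ρ_sc = 0 (vanishes)

Summing the contributions: ∫_{−2}^{2} p(x) ρ_sc(x) dx = (-4) + (-2) = -6.


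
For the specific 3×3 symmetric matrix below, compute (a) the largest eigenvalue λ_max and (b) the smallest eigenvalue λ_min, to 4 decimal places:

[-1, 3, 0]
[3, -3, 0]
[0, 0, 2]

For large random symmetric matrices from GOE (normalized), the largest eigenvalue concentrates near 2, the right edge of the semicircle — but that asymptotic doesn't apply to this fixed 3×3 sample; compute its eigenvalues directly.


Since M is real symmetric, all three eigenvalues are real; they are the roots of det(λI − M) = λ³ − (tr M) λ² + s λ − det M, where s is the sum of the principal 2×2 minors.
tr M = -1 + (-3) + 2 = -2.
s = ((-1)·(-3) − 3²) + ((-1)·2 − 0²) + ((-3)·2 − 0²) = -6 + (-2) + (-6) = -14.
det M (expand along row 1) = (-1)·(-6) − 3·6 + 0·0 = -12.
Characteristic polynomial: λ³ + 2λ² − 14λ + 12 = 0.
Substitute λ = y + (tr M)/3 = y − 0.666667 to remove the quadratic term: y³ + p·y + q = 0 with p = s − (tr M)²/3 = -15.333333 and q = −2(tr M)³/27 + (tr M)·s/3 − det M = 21.925926.
Three real roots ⇒ use the trigonometric (Viète) form: r = 2√(−p/3) = 4.521553, φ = arccos(3q/(p·r)) = arccos(-0.948757) = 2.820075 rad.
y_k = r·cos(φ/3 − 2πk/3) for k = 0, 1, 2 gives y = 2.666667, 1.828944, -4.495611.
λ_k = y_k − 0.666667 gives λ = 2.0000, 1.1623, -5.1623 (check: the sum is -2.0000 = tr M).

Hence λ_max = 2.0000 and λ_min = -5.1623.


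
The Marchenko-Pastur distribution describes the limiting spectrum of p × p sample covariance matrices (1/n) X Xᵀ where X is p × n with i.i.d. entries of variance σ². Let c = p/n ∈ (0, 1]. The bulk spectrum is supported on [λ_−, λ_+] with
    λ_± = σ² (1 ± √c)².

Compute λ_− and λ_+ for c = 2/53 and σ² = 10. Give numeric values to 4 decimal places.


c = 2/53 = 0.037736; √c = 0.194257.
λ_− = σ² (1 − √c)² = 10 · (1 − 0.194257)² = 10 · (0.805743)² = 6.492215.
λ_+ = σ² (1 + √c)² = 10 · (1 + 0.194257)² = 10 · (1.194257)² = 14.262502.

Rounded to 4 decimal places: λ_− ≈ 6.4922, λ_+ ≈ 14.2625.


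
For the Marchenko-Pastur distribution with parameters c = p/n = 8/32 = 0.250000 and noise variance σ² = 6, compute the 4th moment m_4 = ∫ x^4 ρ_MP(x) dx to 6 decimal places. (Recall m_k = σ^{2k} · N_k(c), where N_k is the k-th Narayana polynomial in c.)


E[X⁴] = σ⁸ (1 + 6c + 6c² + c³) (fourth MP moment). With σ² = 6 (so σ⁸ = 1296) and c = 8/32 = 0.250000: E[X⁴] = 1296 · (1 + 6·0.250000 + 6·(0.250000)² + (0.250000)³) = 1296 · 2.890625.

So E[X^4] = 3746.250000.


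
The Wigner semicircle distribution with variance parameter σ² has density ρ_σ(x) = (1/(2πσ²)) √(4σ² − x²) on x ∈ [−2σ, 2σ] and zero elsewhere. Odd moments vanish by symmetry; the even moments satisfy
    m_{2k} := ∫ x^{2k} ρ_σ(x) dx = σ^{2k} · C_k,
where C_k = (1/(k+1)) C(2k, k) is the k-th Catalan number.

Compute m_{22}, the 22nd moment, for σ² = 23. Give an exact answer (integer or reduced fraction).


By the scaled semicircle moment identity, m_{2k} = σ^{2k} · C_k with k = 11.
C_11 = (1/(k+1)) · C(2k, k) = (1/12) · C(22, 11) = (1/12) · 705432 = 58786.
σ^{2k} = (σ²)^k = (23)^11 = 952809757913927.

Therefore m_{22} = σ^{22} · C_11 = 952809757913927 · 58786 = 56011874428728112622.


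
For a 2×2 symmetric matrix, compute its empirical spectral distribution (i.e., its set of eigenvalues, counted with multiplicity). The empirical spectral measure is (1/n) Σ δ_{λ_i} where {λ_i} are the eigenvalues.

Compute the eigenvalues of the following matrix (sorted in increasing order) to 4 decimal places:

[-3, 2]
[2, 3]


Since M is real symmetric, both eigenvalues are real; they are the roots of det(λI − M) = λ² − (tr M) λ + det M.
tr M = -3 + 3 = 0.
det M = (-3)·3 − 2² = -9 − 4 = -13.
Characteristic polynomial: λ² − 13 = 0.
Discriminant Δ = (tr M)² − 4·det M = 0 − (-52) = 52; √Δ = 7.211103.
λ = (tr M ± √Δ)/2 = (0 ± 7.211103)/2, giving (tr M − √Δ)/2 = -3.6056 and (tr M + √Δ)/2 = 3.6056.

Eigenvalues sorted in increasing order: [-3.6056, 3.6056].


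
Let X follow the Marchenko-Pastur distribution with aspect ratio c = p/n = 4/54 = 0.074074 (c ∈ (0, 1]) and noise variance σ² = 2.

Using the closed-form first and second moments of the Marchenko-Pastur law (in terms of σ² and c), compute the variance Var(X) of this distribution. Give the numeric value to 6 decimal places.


Recall the MP moments m_1 = E[X] = σ² and m_2 = E[X²] = σ⁴ (1 + c).
m_1 = E[X] = σ² = 2, so m_1² = 4.
m_2 = E[X²] = σ⁴ (1 + c) = 4 · (1 + 0.074074) = 4 · 1.074074 = 4.296296.
(Note m_2 − m_1² simplifies to c · σ⁴ = 0.074074 · 4.)

Var(X) = m_2 − m_1² = 4.296296 − 4 = 0.296296.


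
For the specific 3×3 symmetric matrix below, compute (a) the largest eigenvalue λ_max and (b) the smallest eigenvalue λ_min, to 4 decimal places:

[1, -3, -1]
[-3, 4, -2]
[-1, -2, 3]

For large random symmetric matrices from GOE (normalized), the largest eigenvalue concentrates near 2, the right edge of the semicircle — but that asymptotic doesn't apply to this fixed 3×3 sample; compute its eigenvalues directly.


Since M is real symmetric, all three eigenvalues are real; they are the roots of det(λI − M) = λ³ − (tr M) λ² + s λ − det M, where s is the sum of the principal 2×2 minors.
tr M = 1 + 4 + 3 = 8.
s = (1·4 − (-3)²) + (1·3 − (-1)²) + (4·3 − (-2)²) = -5 + 2 + 8 = 5.
det M (expand along row 1) = 1·8 − (-3)·(-11) + (-1)·10 = -35.
Characteristic polynomial: λ³ − 8λ² + 5λ + 35 = 0.
Substitute λ = y + (tr M)/3 = y + 2.666667 to remove the quadratic term: y³ + p·y + q = 0 with p = s − (tr M)²/3 = -16.333333 and q = −2(tr M)³/27 + (tr M)·s/3 − det M = 10.407407.
Three real roots ⇒ use the trigonometric (Viète) form: r = 2√(−p/3) = 4.666667, φ = arccos(3q/(p·r)) = arccos(-0.409621) = 1.992835 rad.
y_k = r·cos(φ/3 − 2πk/3) for k = 0, 1, 2 gives y = 3.674356, 0.654341, -4.328697.
λ_k = y_k + 2.666667 gives λ = 6.3410, 3.3210, -1.6620 (check: the sum is 8.0000 = tr M).

Hence λ_max = 6.3410 and λ_min = -1.6620.


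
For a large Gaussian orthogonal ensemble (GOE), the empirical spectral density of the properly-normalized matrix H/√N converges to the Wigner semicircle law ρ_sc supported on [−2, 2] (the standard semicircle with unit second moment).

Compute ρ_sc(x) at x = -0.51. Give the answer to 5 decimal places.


ρ_sc(x) = (1/(2π)) √(4 − x²). With x = -0.51:
  4 − x² = 4 − (-0.51)² = 4 − 0.260100 = 3.739900.
  √(4 − x²) = 1.933882.
  1/(2π) = 0.159155.
  ρ_sc(-0.51) = 0.159155 · 1.933882 = 0.307787.

Rounded to 5 decimal places: ρ_sc(-0.51) ≈ 0.30779.


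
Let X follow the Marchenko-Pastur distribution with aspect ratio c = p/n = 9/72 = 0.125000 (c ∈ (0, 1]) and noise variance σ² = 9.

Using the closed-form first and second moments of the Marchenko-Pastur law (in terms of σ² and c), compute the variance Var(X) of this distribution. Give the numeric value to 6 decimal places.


Recall the MP moments m_1 = E[X] = σ² and m_2 = E[X²] = σ⁴ (1 + c).
m_1 = E[X] = σ² = 9, so m_1² = 81.
m_2 = E[X²] = σ⁴ (1 + c) = 81 · (1 + 0.125000) = 81 · 1.125000 = 91.125000.
(Note m_2 − m_1² simplifies to c · σ⁴ = 0.125000 · 81.)

Var(X) = m_2 − m_1² = 91.125000 − 81 = 10.125000.


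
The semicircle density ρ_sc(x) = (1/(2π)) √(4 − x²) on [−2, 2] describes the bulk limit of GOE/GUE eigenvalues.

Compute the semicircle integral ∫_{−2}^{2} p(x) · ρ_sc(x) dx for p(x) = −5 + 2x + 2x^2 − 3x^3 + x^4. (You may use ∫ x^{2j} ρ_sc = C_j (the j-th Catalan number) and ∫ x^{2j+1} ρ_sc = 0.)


Write p(x) = Σ a_i x^i, split into monomials and integrate each against ρ_sc separately.
Using ∫ x^{2j} ρ_sc = C_j = (1/(j+1)) C(2j, j) (Catalan numbers) and ∫ x^{2j+1} ρ_sc = 0 (odd monomials vanish by symmetry):
  i = 0 (even): a_0 · C_{0} = -5 · 1 = -5
  i = 1 (odd): ∫ x^1 ρ_sc = 0 (vanishes)
  i = 2 (even): a_2 · C_{1} = 2 · 1 = 2
  i = 3 (odd): ∫ x^3 ρ_sc = 0 (vanishes)
  i = 4 (even): a_4 · C_{2} = 1 · 2 = 2

Summing the contributions: ∫_{−2}^{2} p(x) ρ_sc(x) dx = (-5) + 2 + 2 = -1.


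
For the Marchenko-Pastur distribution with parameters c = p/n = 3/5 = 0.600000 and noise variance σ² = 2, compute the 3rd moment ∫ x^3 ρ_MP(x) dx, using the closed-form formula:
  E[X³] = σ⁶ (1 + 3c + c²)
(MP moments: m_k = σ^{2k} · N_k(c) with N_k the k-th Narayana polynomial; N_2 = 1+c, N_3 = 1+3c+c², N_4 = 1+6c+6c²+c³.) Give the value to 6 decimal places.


E[X³] = σ⁶ (1 + 3c + c²) (third MP moment). With σ² = 2 (so σ⁶ = 8) and c = 3/5 = 0.600000: E[X³] = 8 · (1 + 3·0.600000 + (0.600000)²) = 8 · 3.160000.

So E[X^3] = 25.280000.


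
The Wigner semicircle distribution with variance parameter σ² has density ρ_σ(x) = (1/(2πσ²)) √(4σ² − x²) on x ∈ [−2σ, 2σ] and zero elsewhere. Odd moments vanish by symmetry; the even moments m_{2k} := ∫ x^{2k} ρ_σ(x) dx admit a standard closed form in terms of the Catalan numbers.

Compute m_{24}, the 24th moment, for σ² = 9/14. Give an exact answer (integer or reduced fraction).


By the scaled semicircle moment identity, m_{2k} = σ^{2k} · C_k with k = 12.
C_12 = (1/(k+1)) · C(2k, k) = (1/13) · C(24, 12) = (1/13) · 2704156 = 208012.
σ^{2k} = (σ²)^k = (9/14)^12 = 282429536481/56693912375296.

Therefore m_{24} = σ^{24} · C_12 = (282429536481/56693912375296) · 208012 = 2098169026517349/2024782584832.


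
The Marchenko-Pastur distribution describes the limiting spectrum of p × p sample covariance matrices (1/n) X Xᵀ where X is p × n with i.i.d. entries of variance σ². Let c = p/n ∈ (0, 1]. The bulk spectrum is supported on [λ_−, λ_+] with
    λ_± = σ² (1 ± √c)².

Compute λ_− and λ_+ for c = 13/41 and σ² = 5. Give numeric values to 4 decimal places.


c = 13/41 = 0.317073; √c = 0.563093.
λ_− = σ² (1 − √c)² = 5 · (1 − 0.563093)² = 5 · (0.436907)² = 0.954441.
λ_+ = σ² (1 + √c)² = 5 · (1 + 0.563093)² = 5 · (1.563093)² = 12.216291.

Rounded to 4 decimal places: λ_− ≈ 0.9544, λ_+ ≈ 12.2163.


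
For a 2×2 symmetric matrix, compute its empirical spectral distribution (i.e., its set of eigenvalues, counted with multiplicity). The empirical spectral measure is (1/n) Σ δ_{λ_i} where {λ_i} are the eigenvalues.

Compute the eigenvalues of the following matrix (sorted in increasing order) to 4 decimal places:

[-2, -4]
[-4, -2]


Since M is real symmetric, both eigenvalues are real; they are the roots of det(λI − M) = λ² − (tr M) λ + det M.
tr M = -2 + (-2) = -4.
det M = (-2)·(-2) − (-4)² = 4 − 16 = -12.
Characteristic polynomial: λ² + 4λ − 12 = 0.
Discriminant Δ = (tr M)² − 4·det M = 16 − (-48) = 64; √Δ = 8.000000.
λ = (tr M ± √Δ)/2 = (-4 ± 8.000000)/2, giving (tr M − √Δ)/2 = -6.0000 and (tr M + √Δ)/2 = 2.0000.

Eigenvalues sorted in increasing order: [-6.0000, 2.0000].


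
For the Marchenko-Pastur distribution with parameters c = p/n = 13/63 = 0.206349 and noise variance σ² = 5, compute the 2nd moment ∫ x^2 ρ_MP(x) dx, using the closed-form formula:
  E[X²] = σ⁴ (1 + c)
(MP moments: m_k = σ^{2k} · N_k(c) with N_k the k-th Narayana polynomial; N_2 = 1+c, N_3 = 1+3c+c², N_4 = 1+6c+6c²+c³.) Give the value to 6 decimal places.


E[X²] = σ⁴ (1 + c) (second MP moment). With σ² = 5 (so σ⁴ = 25) and c = 13/63 = 0.206349: E[X²] = 25 · (1 + 0.206349) = 25 · 1.206349.

So E[X^2] = 30.158730.


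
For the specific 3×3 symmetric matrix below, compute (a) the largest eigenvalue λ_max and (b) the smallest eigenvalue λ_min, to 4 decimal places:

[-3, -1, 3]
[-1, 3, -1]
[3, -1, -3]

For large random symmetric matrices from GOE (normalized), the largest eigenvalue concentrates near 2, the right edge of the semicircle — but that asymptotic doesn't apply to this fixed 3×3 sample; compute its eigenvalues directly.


Since M is real symmetric, all three eigenvalues are real; they are the roots of det(λI − M) = λ³ − (tr M) λ² + s λ − det M, where s is the sum of the principal 2×2 minors.
tr M = -3 + 3 + (-3) = -3.
s = ((-3)·3 − (-1)²) + ((-3)·(-3) − 3²) + (3·(-3) − (-1)²) = -10 + 0 + (-10) = -20.
det M (expand along row 1) = (-3)·(-10) − (-1)·6 + 3·(-8) = 12.
Characteristic polynomial: λ³ + 3λ² − 20λ − 12 = 0.
Substitute λ = y + (tr M)/3 = y − 1.000000 to remove the quadratic term: y³ + p·y + q = 0 with p = s − (tr M)²/3 = -23.000000 and q = −2(tr M)³/27 + (tr M)·s/3 − det M = 10.000000.
Three real roots ⇒ use the trigonometric (Viète) form: r = 2√(−p/3) = 5.537749, φ = arccos(3q/(p·r)) = arccos(-0.235538) = 1.808568 rad.
y_k = r·cos(φ/3 − 2πk/3) for k = 0, 1, 2 gives y = 4.561553, 0.438447, -5.000000.
λ_k = y_k − 1.000000 gives λ = 3.5616, -0.5616, -6.0000 (check: the sum is -3.0000 = tr M).

Hence λ_max = 3.5616 and λ_min = -6.0000.


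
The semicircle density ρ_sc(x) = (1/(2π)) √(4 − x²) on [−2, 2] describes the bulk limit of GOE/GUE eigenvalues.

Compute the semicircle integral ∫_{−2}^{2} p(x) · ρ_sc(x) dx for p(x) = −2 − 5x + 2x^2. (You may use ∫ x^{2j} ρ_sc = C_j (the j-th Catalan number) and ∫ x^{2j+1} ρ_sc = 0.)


Write p(x) = Σ a_i x^i, split into monomials and integrate each against ρ_sc separately.
Using ∫ x^{2j} ρ_sc = C_j = (1/(j+1)) C(2j, j) (Catalan numbers) and ∫ x^{2j+1} ρ_sc = 0 (odd monomials vanish by symmetry):
  i = 0 (even): a_0 · C_{0} = -2 · 1 = -2
  i = 1 (odd): ∫ x^1 ρ_sc = 0 (vanishes)
  i = 2 (even): a_2 · C_{1} = 2 · 1 = 2

Summing the contributions: ∫_{−2}^{2} p(x) ρ_sc(x) dx = (-2) + 2 = 0.
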